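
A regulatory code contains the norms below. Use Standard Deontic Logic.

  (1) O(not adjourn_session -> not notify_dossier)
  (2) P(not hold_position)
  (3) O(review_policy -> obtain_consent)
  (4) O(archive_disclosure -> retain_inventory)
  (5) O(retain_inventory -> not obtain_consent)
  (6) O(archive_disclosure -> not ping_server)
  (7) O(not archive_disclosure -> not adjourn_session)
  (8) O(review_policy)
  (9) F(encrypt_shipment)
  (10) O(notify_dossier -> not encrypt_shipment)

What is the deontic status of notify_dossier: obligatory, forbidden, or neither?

Forbidden

Premise 8 gives O(review_policy).
Applying K to premise 3 (O(review_policy -> obtain_consent)) and O(review_policy) yields O(obtain_consent).
Premise 5, O(retain_inventory -> not obtain_consent), contraposes to O(obtain_consent -> not retain_inventory); with O(obtain_consent) we get O(not retain_inventory).
Premise 4 is O(archive_disclosure -> retain_inventory); contrapositively O(not retain_inventory -> not archive_disclosure). Since O(not retain_inventory) holds, K gives O(not archive_disclosure).
Premise 7 is O(not archive_disclosure -> not adjourn_session); since O(not archive_disclosure), deontic closure gives O(not adjourn_session).
Premise 1 is O(not adjourn_session -> not notify_dossier); since O(not adjourn_session), deontic closure gives O(not notify_dossier).
Premises 2, 6, 9, 10 do not contribute to this derivation.
Thus O(not notify_dossier), which is F(notify_dossier): notify_dossier is forbidden.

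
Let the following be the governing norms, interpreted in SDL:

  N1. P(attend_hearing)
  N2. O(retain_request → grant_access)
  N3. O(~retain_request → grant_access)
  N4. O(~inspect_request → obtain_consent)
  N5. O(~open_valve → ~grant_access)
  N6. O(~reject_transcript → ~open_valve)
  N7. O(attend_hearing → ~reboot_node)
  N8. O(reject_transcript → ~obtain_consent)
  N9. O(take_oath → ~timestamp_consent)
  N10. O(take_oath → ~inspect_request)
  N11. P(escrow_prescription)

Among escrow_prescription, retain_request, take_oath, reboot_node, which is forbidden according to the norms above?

take_oath

By case analysis on retain_request: premise 2 gives O(retain_request → grant_access) and premise 3 gives O(~retain_request → grant_access), so O(grant_access) either way.
Premise 5 is O(~open_valve → ~grant_access); contrapositively O(grant_access → open_valve). Since O(grant_access) holds, K gives O(open_valve).
The contrapositive of premise 6 (O(~reject_transcript → ~open_valve)) is O(open_valve → reject_transcript), and O(open_valve) is already established, so O(reject_transcript).
Applying K to premise 8 (O(reject_transcript → ~obtain_consent)) and O(reject_transcript) yields O(~obtain_consent).
The contrapositive of premise 4 (O(~inspect_request → obtain_consent)) is O(~obtain_consent → inspect_request), and O(~obtain_consent) is already established, so O(inspect_request).
Premise 10 is O(take_oath → ~inspect_request); contrapositively O(inspect_request → ~take_oath). Since O(inspect_request) holds, K gives O(~take_oath).
So O(~take_oath) holds, i.e. take_oath is forbidden. None of the other listed options is forbidden under the premises.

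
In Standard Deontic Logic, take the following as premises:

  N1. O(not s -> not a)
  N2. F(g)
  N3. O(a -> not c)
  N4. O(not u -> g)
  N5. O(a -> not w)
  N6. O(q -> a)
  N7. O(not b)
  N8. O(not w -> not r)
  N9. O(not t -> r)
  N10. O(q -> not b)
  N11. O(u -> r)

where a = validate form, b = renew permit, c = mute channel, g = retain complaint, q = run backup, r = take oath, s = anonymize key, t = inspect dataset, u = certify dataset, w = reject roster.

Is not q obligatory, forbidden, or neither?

F(g) at premise 2 means O(not g).
Premise 4, O(not u -> g), contraposes to O(not g -> u); with O(not g) we get O(u).
Premise 11 is O(u -> r); since O(u), deontic closure gives O(r).
Premise 8 is O(not w -> not r); contrapositively O(r -> w). Since O(r) holds, K gives O(w).
Premise 5 is O(a -> not w); contrapositively O(w -> not a). Since O(w) holds, K gives O(not a).
Premise 6, O(q -> a), contraposes to O(not a -> not q); with O(not a) we get O(not q).
Premises 1, 3, 7, 9, 10 do not contribute to this derivation.
Hence not q is obligatory.

Obligatory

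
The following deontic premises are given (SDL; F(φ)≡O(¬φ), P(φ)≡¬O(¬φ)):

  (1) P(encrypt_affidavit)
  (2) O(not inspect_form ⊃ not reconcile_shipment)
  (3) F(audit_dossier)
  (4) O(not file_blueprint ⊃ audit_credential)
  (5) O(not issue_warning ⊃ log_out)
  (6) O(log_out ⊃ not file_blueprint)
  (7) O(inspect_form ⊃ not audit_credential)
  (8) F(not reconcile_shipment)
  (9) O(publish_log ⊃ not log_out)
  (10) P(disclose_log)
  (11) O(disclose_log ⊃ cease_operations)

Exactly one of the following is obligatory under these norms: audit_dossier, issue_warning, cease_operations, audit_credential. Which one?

issue_warning

F(not reconcile_shipment) at premise 8 means O(reconcile_shipment).
The contrapositive of premise 2 (O(not inspect_form ⊃ not reconcile_shipment)) is O(reconcile_shipment ⊃ inspect_form), and O(reconcile_shipment) is already established, so O(inspect_form).
With premise 7, O(inspect_form ⊃ not audit_credential), the K-axiom yields O(not audit_credential).
The contrapositive of premise 4 (O(not file_blueprint ⊃ audit_credential)) is O(not audit_credential ⊃ file_blueprint), and O(not audit_credential) is already established, so O(file_blueprint).
Premise 6 is O(log_out ⊃ not file_blueprint); contrapositively O(file_blueprint ⊃ not log_out). Since O(file_blueprint) holds, K gives O(not log_out).
Premise 5, O(not issue_warning ⊃ log_out), contraposes to O(not log_out ⊃ issue_warning); with O(not log_out) we get O(issue_warning).
So O(issue_warning) holds — issue_warning is obligatory. None of the other listed options is made obligatory by any chain of premises.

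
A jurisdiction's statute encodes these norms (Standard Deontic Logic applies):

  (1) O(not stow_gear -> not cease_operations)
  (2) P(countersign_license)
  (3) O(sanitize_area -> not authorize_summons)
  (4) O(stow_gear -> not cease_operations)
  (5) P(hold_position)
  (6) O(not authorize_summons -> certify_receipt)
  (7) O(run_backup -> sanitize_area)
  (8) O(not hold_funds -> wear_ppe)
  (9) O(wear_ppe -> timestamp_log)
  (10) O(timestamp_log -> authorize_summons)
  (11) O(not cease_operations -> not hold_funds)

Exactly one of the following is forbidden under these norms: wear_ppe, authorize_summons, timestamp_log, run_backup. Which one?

run_backup

Premises 1 and 4 cover both cases: O(not stow_gear -> not cease_operations) and O(stow_gear -> not cease_operations). Since not stow_gear ∨ stow_gear is a tautology, O(not cease_operations) follows.
From O(not cease_operations) and premise 11, O(not cease_operations -> not hold_funds), we obtain O(not hold_funds).
Applying K to premise 8 (O(not hold_funds -> wear_ppe)) and O(not hold_funds) yields O(wear_ppe).
From O(wear_ppe) and premise 9, O(wear_ppe -> timestamp_log), we obtain O(timestamp_log).
With premise 10, O(timestamp_log -> authorize_summons), the K-axiom yields O(authorize_summons).
Premise 3, O(sanitize_area -> not authorize_summons), contraposes to O(authorize_summons -> not sanitize_area); with O(authorize_summons) we get O(not sanitize_area).
Premise 7, O(run_backup -> sanitize_area), contraposes to O(not sanitize_area -> not run_backup); with O(not sanitize_area) we get O(not run_backup).
So O(not run_backup) holds, i.e. run_backup is forbidden. None of the other listed options is forbidden under the premises.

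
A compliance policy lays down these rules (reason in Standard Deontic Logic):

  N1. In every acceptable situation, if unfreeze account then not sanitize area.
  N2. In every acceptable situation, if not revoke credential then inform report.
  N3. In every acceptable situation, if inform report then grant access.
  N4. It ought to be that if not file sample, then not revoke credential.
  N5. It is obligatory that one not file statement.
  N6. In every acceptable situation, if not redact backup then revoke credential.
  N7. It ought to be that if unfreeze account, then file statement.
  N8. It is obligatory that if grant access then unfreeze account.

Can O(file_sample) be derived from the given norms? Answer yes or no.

Yes

Premise 5 states O(¬file_statement) outright.
Premise 7, O(unfreeze_account → file_statement), contraposes to O(¬file_statement → ¬unfreeze_account); with O(¬file_statement) we get O(¬unfreeze_account).
The contrapositive of premise 8 (O(grant_access → unfreeze_account)) is O(¬unfreeze_account → ¬grant_access), and O(¬unfreeze_account) is already established, so O(¬grant_access).
The contrapositive of premise 3 (O(inform_report → grant_access)) is O(¬grant_access → ¬inform_report), and O(¬grant_access) is already established, so O(¬inform_report).
Premise 2, O(¬revoke_credential → inform_report), contraposes to O(¬inform_report → revoke_credential); with O(¬inform_report) we get O(revoke_credential).
The contrapositive of premise 4 (O(¬file_sample → ¬revoke_credential)) is O(revoke_credential → file_sample), and O(revoke_credential) is already established, so O(file_sample).
Premises 1, 6 do not contribute to this derivation.
So O(file_sample) follows.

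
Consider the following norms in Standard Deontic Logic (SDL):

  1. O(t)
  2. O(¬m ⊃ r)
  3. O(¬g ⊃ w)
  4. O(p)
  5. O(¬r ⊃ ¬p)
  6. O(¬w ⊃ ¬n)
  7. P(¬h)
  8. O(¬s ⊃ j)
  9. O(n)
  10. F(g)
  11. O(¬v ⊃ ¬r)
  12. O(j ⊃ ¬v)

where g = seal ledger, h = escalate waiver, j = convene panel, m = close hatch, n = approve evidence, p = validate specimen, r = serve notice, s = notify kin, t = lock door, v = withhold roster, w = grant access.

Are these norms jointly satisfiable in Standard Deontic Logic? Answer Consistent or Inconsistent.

Consistent

Premise 6 is O(¬w ⊃ ¬n), but O(¬w) is not derivable from the premises, so it does not yield O(¬n).
So O(¬n) is not derivable, and the apparent clash with O(n) does not arise.
A world satisfying every obligation exists (e.g. g=false, h=false, j=false, m=false, n=true, p=true, r=true, s=true, t=true, v=true, w=true); no atom is both obligatory and forbidden, so the set is consistent.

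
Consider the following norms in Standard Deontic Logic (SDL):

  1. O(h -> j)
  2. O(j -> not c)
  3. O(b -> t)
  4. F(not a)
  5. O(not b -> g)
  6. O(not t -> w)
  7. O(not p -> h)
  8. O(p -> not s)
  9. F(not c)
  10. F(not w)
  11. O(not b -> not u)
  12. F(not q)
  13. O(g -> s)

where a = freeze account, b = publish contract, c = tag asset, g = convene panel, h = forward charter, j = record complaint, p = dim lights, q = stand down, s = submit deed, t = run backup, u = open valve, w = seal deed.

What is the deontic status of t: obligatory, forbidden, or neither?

F(not c) at premise 9 means O(c).
The contrapositive of premise 2 (O(j -> not c)) is O(c -> not j), and O(c) is already established, so O(not j).
Premise 1, O(h -> j), contraposes to O(not j -> not h); with O(not j) we get O(not h).
Premise 7, O(not p -> h), contraposes to O(not h -> p); with O(not h) we get O(p).
With premise 8, O(p -> not s), the K-axiom yields O(not s).
The contrapositive of premise 13 (O(g -> s)) is O(not s -> not g), and O(not s) is already established, so O(not g).
The contrapositive of premise 5 (O(not b -> g)) is O(not g -> b), and O(not g) is already established, so O(b).
With premise 3, O(b -> t), the K-axiom yields O(t).
Premises 4, 6, 10, 11, 12 do not contribute to this derivation.
Hence t is obligatory.

Obligatory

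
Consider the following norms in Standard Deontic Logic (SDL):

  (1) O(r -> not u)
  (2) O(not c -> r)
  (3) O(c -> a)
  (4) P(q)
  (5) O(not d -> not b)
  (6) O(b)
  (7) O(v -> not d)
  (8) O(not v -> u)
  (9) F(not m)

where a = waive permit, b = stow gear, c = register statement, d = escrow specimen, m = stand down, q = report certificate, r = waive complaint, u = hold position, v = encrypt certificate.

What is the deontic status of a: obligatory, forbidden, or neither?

Premise 6 states O(b) outright.
Premise 5 is O(not d -> not b); contrapositively O(b -> d). Since O(b) holds, K gives O(d).
Premise 7, O(v -> not d), contraposes to O(d -> not v); with O(d) we get O(not v).
From O(not v) and premise 8, O(not v -> u), we obtain O(u).
The contrapositive of premise 1 (O(r -> not u)) is O(u -> not r), and O(u) is already established, so O(not r).
The contrapositive of premise 2 (O(not c -> r)) is O(not r -> c), and O(not r) is already established, so O(c).
With premise 3, O(c -> a), the K-axiom yields O(a).
Premises 4, 9 do not contribute to this derivation.
Hence a is obligatory.

Obligatory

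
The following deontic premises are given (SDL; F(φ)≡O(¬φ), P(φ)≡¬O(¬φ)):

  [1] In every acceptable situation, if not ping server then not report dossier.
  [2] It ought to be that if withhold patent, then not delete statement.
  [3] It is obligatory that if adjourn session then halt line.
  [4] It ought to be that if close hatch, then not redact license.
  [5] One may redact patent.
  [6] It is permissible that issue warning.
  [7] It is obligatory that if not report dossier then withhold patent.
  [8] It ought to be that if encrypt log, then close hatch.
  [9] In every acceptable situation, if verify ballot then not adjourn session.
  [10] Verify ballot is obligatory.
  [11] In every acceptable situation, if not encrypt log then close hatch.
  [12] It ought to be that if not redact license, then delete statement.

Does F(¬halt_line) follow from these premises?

No

Premise 3 is O(adjourn_session → halt_line), but O(adjourn_session) is not derivable from the premises, so it does not yield O(halt_line).
No other premise forces O(halt_line). An ideal world satisfying every premise can still have ¬halt_line true, so F(¬halt_line) is not derivable.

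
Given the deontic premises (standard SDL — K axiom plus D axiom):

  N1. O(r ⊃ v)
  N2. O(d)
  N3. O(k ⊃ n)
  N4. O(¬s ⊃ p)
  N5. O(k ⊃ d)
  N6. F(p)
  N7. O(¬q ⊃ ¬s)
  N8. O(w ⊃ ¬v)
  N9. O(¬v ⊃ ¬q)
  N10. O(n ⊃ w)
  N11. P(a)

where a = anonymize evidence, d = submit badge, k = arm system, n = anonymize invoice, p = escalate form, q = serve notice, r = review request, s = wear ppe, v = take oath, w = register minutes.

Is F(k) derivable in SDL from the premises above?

Yes

Premise 6 is F(p), i.e. O(¬p).
Premise 4, O(¬s ⊃ p), contraposes to O(¬p ⊃ s); with O(¬p) we get O(s).
Premise 7 is O(¬q ⊃ ¬s); contrapositively O(s ⊃ q). Since O(s) holds, K gives O(q).
Premise 9 is O(¬v ⊃ ¬q); contrapositively O(q ⊃ v). Since O(q) holds, K gives O(v).
The contrapositive of premise 8 (O(w ⊃ ¬v)) is O(v ⊃ ¬w), and O(v) is already established, so O(¬w).
Premise 10, O(n ⊃ w), contraposes to O(¬w ⊃ ¬n); with O(¬w) we get O(¬n).
Premise 3, O(k ⊃ n), contraposes to O(¬n ⊃ ¬k); with O(¬n) we get O(¬k).
Premises 1, 2, 5, 11 do not contribute to this derivation.
So O(¬k) holds, i.e. F(k). The claim follows.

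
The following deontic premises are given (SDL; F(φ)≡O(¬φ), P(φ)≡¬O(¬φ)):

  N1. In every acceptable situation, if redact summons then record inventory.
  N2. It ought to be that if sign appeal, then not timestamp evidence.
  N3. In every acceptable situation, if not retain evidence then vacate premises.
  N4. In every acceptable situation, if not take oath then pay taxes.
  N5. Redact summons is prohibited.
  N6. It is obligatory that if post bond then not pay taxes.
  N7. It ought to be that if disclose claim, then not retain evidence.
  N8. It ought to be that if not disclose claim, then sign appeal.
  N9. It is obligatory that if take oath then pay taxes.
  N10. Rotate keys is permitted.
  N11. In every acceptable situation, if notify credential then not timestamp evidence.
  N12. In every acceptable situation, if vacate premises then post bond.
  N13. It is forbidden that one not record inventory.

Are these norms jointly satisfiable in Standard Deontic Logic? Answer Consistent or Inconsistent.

Consistent

Premise 1 is O(redact_summons → record_inventory); even if O(record_inventory) held, inferring O(redact_summons) would be affirming the consequent — invalid.
So O(redact_summons) is not derivable, and the apparent clash with O(¬redact_summons) does not arise.
A world satisfying every obligation exists (e.g. disclose_claim=false, notify_credential=false, pay_taxes=true, post_bond=false, record_inventory=true, redact_summons=false, retain_evidence=true, rotate_keys=false, sign_appeal=true, take_oath=false, timestamp_evidence=false, vacate_premises=false); no atom is both obligatory and forbidden, so the set is consistent.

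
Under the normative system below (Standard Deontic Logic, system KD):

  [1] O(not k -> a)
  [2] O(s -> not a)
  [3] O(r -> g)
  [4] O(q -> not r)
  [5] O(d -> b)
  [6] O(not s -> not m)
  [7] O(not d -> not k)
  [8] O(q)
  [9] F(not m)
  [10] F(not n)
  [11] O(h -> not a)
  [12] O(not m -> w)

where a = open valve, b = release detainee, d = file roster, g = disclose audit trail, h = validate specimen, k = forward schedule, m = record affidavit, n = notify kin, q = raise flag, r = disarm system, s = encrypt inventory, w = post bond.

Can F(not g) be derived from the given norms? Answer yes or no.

No

Premise 3 is O(r -> g), but O(r) is not derivable from the premises, so it does not yield O(g).
No other premise forces O(g). An ideal world satisfying every premise can still have not g true, so F(not g) is not derivable.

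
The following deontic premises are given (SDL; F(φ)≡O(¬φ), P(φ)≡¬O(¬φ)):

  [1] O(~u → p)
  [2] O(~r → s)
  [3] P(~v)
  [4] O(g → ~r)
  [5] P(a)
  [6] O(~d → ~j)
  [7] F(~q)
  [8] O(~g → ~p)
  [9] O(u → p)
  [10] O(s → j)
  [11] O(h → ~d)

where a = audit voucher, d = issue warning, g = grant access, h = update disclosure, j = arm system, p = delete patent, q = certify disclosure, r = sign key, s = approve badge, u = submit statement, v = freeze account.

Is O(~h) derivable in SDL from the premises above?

Yes

Premises 1 and 9 cover both cases: O(~u → p) and O(u → p). Since ~u ∨ u is a tautology, O(p) follows.
The contrapositive of premise 8 (O(~g → ~p)) is O(p → g), and O(p) is already established, so O(g).
With premise 4, O(g → ~r), the K-axiom yields O(~r).
From O(~r) and premise 2, O(~r → s), we obtain O(s).
Premise 10 is O(s → j); since O(s), deontic closure gives O(j).
The contrapositive of premise 6 (O(~d → ~j)) is O(j → d), and O(j) is already established, so O(d).
The contrapositive of premise 11 (O(h → ~d)) is O(d → ~h), and O(d) is already established, so O(~h).
Premises 3, 5, 7 do not contribute to this derivation.
So O(~h) follows.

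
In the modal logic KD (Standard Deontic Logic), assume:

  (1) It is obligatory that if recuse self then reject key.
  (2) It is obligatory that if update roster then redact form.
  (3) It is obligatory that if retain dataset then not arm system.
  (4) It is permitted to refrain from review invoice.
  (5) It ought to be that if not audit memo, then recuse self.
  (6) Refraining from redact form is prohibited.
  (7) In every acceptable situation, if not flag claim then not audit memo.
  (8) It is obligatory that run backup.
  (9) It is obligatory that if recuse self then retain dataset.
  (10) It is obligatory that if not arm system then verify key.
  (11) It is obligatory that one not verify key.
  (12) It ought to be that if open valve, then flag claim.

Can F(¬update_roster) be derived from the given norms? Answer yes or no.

Premise 2 is O(update_roster → redact_form); even if O(redact_form) held, inferring O(update_roster) would be affirming the consequent — invalid.
No other premise forces O(update_roster). An ideal world satisfying every premise can still have ¬update_roster true, so F(¬update_roster) is not derivable.

No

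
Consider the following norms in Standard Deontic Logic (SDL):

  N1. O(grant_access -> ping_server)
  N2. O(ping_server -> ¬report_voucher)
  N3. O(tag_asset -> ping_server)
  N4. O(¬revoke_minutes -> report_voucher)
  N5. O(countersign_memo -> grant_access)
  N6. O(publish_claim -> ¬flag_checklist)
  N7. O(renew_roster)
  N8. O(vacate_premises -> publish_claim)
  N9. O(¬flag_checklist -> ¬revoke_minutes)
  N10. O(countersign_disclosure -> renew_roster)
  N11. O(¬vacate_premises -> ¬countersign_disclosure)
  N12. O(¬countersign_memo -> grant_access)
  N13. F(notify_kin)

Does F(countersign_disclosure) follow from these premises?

Premises 5 and 12 cover both cases: O(countersign_memo -> grant_access) and O(¬countersign_memo -> grant_access). Since countersign_memo ∨ ¬countersign_memo is a tautology, O(grant_access) follows.
From O(grant_access) and premise 1, O(grant_access -> ping_server), we obtain O(ping_server).
From O(ping_server) and premise 2, O(ping_server -> ¬report_voucher), we obtain O(¬report_voucher).
Premise 4, O(¬revoke_minutes -> report_voucher), contraposes to O(¬report_voucher -> revoke_minutes); with O(¬report_voucher) we get O(revoke_minutes).
Premise 9, O(¬flag_checklist -> ¬revoke_minutes), contraposes to O(revoke_minutes -> flag_checklist); with O(revoke_minutes) we get O(flag_checklist).
Premise 6 is O(publish_claim -> ¬flag_checklist); contrapositively O(flag_checklist -> ¬publish_claim). Since O(flag_checklist) holds, K gives O(¬publish_claim).
Premise 8 is O(vacate_premises -> publish_claim); contrapositively O(¬publish_claim -> ¬vacate_premises). Since O(¬publish_claim) holds, K gives O(¬vacate_premises).
With premise 11, O(¬vacate_premises -> ¬countersign_disclosure), the K-axiom yields O(¬countersign_disclosure).
Premises 3, 7, 10, 13 do not contribute to this derivation.
So O(¬countersign_disclosure) holds, i.e. F(countersign_disclosure). The claim follows.

Yes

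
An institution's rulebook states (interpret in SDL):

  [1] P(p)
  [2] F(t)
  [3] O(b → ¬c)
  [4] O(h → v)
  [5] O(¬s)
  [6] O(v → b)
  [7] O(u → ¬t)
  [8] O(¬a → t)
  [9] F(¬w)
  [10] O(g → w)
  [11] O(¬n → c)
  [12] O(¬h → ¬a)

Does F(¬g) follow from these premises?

Premise 10 is O(g → w); even if O(w) held, inferring O(g) would be affirming the consequent — invalid.
No other premise forces O(g). An ideal world satisfying every premise can still have ¬g true, so F(¬g) is not derivable.

No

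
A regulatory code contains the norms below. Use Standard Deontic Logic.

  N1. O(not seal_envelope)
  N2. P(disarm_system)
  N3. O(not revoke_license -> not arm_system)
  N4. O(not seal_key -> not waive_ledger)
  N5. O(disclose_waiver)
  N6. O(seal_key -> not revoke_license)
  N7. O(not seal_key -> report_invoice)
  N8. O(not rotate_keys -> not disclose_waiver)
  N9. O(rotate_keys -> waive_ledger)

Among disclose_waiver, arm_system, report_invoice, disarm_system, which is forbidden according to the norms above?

arm_system

Premise 5 states O(disclose_waiver) outright.
Premise 8 is O(not rotate_keys -> not disclose_waiver); contrapositively O(disclose_waiver -> rotate_keys). Since O(disclose_waiver) holds, K gives O(rotate_keys).
With premise 9, O(rotate_keys -> waive_ledger), the K-axiom yields O(waive_ledger).
The contrapositive of premise 4 (O(not seal_key -> not waive_ledger)) is O(waive_ledger -> seal_key), and O(waive_ledger) is already established, so O(seal_key).
With premise 6, O(seal_key -> not revoke_license), the K-axiom yields O(not revoke_license).
With premise 3, O(not revoke_license -> not arm_system), the K-axiom yields O(not arm_system).
So O(not arm_system) holds, i.e. arm_system is forbidden. None of the other listed options is forbidden under the premises.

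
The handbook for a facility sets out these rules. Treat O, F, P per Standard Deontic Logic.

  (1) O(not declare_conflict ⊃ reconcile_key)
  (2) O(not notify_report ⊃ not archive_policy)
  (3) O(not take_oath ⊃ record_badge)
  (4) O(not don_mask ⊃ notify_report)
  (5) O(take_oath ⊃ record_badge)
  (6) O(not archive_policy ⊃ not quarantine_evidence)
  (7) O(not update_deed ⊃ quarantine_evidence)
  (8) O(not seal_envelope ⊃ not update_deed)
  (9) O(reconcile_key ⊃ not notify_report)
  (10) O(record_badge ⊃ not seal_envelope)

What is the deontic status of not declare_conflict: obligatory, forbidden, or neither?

Forbidden

Premises 3 and 5 are O(not take_oath ⊃ record_badge) and O(take_oath ⊃ record_badge); every ideal world satisfies not take_oath or take_oath, so in either case record_badge holds — hence O(record_badge).
Applying K to premise 10 (O(record_badge ⊃ not seal_envelope)) and O(record_badge) yields O(not seal_envelope).
Premise 8 is O(not seal_envelope ⊃ not update_deed); since O(not seal_envelope), deontic closure gives O(not update_deed).
From O(not update_deed) and premise 7, O(not update_deed ⊃ quarantine_evidence), we obtain O(quarantine_evidence).
The contrapositive of premise 6 (O(not archive_policy ⊃ not quarantine_evidence)) is O(quarantine_evidence ⊃ archive_policy), and O(quarantine_evidence) is already established, so O(archive_policy).
Premise 2 is O(not notify_report ⊃ not archive_policy); contrapositively O(archive_policy ⊃ notify_report). Since O(archive_policy) holds, K gives O(notify_report).
The contrapositive of premise 9 (O(reconcile_key ⊃ not notify_report)) is O(notify_report ⊃ not reconcile_key), and O(notify_report) is already established, so O(not reconcile_key).
The contrapositive of premise 1 (O(not declare_conflict ⊃ reconcile_key)) is O(not reconcile_key ⊃ declare_conflict), and O(not reconcile_key) is already established, so O(declare_conflict).
Premise 4 does not contribute to this derivation.
Thus O(declare_conflict), which is F(not declare_conflict): not declare_conflict is forbidden.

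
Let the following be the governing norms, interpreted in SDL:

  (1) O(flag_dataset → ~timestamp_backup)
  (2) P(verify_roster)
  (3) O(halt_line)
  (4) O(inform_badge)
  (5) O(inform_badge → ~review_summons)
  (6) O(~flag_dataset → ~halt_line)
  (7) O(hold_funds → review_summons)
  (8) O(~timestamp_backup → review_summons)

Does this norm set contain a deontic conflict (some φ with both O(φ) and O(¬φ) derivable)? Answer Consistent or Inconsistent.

Inconsistent

Premise 3 states O(halt_line) outright.
Premise 6, O(~flag_dataset → ~halt_line), contraposes to O(halt_line → flag_dataset); with O(halt_line) we get O(flag_dataset).
Premise 1 is O(flag_dataset → ~timestamp_backup); since O(flag_dataset), deontic closure gives O(~timestamp_backup).
Applying K to premise 8 (O(~timestamp_backup → review_summons)) and O(~timestamp_backup) yields O(review_summons).
The contrapositive of premise 5 (O(inform_badge → ~review_summons)) is O(review_summons → ~inform_badge), and O(review_summons) is already established, so O(~inform_badge).
Yet premise 4 states O(inform_badge).
We now have both O(~inform_badge) and O(inform_badge) — inform_badge is simultaneously obligatory and forbidden, violating the D-axiom.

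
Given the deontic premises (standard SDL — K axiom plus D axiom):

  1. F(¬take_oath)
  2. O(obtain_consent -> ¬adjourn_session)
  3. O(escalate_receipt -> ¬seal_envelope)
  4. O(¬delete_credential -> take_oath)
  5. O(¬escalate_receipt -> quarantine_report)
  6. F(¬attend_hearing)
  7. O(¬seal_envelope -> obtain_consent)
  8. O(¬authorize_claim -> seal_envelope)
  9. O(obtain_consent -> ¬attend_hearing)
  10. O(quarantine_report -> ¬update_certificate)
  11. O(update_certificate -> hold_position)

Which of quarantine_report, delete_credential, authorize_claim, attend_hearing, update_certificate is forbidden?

Premise 6 is F(¬attend_hearing), i.e. O(attend_hearing).
The contrapositive of premise 9 (O(obtain_consent -> ¬attend_hearing)) is O(attend_hearing -> ¬obtain_consent), and O(attend_hearing) is already established, so O(¬obtain_consent).
Premise 7, O(¬seal_envelope -> obtain_consent), contraposes to O(¬obtain_consent -> seal_envelope); with O(¬obtain_consent) we get O(seal_envelope).
Premise 3 is O(escalate_receipt -> ¬seal_envelope); contrapositively O(seal_envelope -> ¬escalate_receipt). Since O(seal_envelope) holds, K gives O(¬escalate_receipt).
Applying K to premise 5 (O(¬escalate_receipt -> quarantine_report)) and O(¬escalate_receipt) yields O(quarantine_report).
With premise 10, O(quarantine_report -> ¬update_certificate), the K-axiom yields O(¬update_certificate).
So O(¬update_certificate) holds, i.e. update_certificate is forbidden. None of the other listed options is forbidden under the premises.

update_certificate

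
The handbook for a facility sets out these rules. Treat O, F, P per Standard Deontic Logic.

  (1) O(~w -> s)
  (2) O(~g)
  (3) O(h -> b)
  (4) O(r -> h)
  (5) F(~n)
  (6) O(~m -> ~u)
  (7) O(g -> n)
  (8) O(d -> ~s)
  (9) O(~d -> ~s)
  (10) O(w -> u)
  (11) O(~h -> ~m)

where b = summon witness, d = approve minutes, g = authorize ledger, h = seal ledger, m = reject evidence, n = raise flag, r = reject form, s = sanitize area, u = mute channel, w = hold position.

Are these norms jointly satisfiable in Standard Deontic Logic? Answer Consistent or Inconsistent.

Premise 7 is O(g -> n); even if O(n) held, inferring O(g) would be affirming the consequent — invalid.
So O(g) is not derivable, and the apparent clash with O(~g) does not arise.
A world satisfying every obligation exists (e.g. b=true, d=false, g=false, h=true, m=true, n=true, r=false, s=false, u=true, w=true); no atom is both obligatory and forbidden, so the set is consistent.

Consistent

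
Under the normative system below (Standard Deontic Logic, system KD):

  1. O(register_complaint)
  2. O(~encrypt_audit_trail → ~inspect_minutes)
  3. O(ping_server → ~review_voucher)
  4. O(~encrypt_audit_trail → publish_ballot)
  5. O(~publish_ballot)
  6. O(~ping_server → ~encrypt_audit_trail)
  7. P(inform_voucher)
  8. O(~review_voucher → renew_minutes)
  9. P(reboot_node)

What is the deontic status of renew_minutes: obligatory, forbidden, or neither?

Premise 5 gives O(~publish_ballot).
Premise 4 is O(~encrypt_audit_trail → publish_ballot); contrapositively O(~publish_ballot → encrypt_audit_trail). Since O(~publish_ballot) holds, K gives O(encrypt_audit_trail).
Premise 6, O(~ping_server → ~encrypt_audit_trail), contraposes to O(encrypt_audit_trail → ping_server); with O(encrypt_audit_trail) we get O(ping_server).
With premise 3, O(ping_server → ~review_voucher), the K-axiom yields O(~review_voucher).
Applying K to premise 8 (O(~review_voucher → renew_minutes)) and O(~review_voucher) yields O(renew_minutes).
Premises 1, 2, 7, 9 do not contribute to this derivation.
Hence renew_minutes is obligatory.

Obligatory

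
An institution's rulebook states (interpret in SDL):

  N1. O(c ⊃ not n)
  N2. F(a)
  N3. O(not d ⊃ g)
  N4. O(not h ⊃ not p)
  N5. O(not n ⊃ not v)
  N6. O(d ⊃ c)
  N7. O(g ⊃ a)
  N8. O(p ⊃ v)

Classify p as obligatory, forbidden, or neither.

F(a) at premise 2 means O(not a).
The contrapositive of premise 7 (O(g ⊃ a)) is O(not a ⊃ not g), and O(not a) is already established, so O(not g).
Premise 3, O(not d ⊃ g), contraposes to O(not g ⊃ d); with O(not g) we get O(d).
With premise 6, O(d ⊃ c), the K-axiom yields O(c).
Premise 1 is O(c ⊃ not n); since O(c), deontic closure gives O(not n).
From O(not n) and premise 5, O(not n ⊃ not v), we obtain O(not v).
Premise 8, O(p ⊃ v), contraposes to O(not v ⊃ not p); with O(not v) we get O(not p).
Premise 4 does not contribute to this derivation.
Thus O(not p), which is F(p): p is forbidden.

Forbidden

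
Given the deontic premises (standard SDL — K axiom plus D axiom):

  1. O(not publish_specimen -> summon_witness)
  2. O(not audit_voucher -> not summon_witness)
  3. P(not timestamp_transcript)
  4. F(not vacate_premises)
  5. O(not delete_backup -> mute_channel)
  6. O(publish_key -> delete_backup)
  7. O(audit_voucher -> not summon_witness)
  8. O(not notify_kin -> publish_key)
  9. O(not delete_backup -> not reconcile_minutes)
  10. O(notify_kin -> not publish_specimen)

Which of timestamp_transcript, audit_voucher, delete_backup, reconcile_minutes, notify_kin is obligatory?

Premises 2 and 7 cover both cases: O(not audit_voucher -> not summon_witness) and O(audit_voucher -> not summon_witness). Since not audit_voucher ∨ audit_voucher is a tautology, O(not summon_witness) follows.
Premise 1 is O(not publish_specimen -> summon_witness); contrapositively O(not summon_witness -> publish_specimen). Since O(not summon_witness) holds, K gives O(publish_specimen).
Premise 10, O(notify_kin -> not publish_specimen), contraposes to O(publish_specimen -> not notify_kin); with O(publish_specimen) we get O(not notify_kin).
Premise 8 is O(not notify_kin -> publish_key); since O(not notify_kin), deontic closure gives O(publish_key).
From O(publish_key) and premise 6, O(publish_key -> delete_backup), we obtain O(delete_backup).
So O(delete_backup) holds — delete_backup is obligatory. None of the other listed options is made obligatory by any chain of premises.

delete_backup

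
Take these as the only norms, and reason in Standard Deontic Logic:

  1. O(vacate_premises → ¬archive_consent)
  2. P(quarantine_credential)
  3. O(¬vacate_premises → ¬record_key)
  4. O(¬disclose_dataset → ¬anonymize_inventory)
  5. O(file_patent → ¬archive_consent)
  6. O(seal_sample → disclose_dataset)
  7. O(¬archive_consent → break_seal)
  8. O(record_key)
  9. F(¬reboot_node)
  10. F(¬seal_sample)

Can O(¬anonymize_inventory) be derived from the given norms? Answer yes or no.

No

Premise 4 is O(¬disclose_dataset → ¬anonymize_inventory), but O(¬disclose_dataset) is not derivable from the premises, so it does not yield O(¬anonymize_inventory).
No other premise forces O(¬anonymize_inventory). An ideal world satisfying every premise can still have ¬anonymize_inventory false, so O(¬anonymize_inventory) is not derivable.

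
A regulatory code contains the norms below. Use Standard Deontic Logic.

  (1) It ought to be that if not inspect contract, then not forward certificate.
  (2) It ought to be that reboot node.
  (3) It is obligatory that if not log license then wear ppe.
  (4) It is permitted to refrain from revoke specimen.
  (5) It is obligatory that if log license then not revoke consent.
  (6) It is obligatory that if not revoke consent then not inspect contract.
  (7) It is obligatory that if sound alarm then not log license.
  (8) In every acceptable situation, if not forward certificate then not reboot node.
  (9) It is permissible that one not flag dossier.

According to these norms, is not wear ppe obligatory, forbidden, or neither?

Forbidden

Premise 2 states O(reboot_node) outright.
Premise 8 is O(¬forward_certificate → ¬reboot_node); contrapositively O(reboot_node → forward_certificate). Since O(reboot_node) holds, K gives O(forward_certificate).
Premise 1, O(¬inspect_contract → ¬forward_certificate), contraposes to O(forward_certificate → inspect_contract); with O(forward_certificate) we get O(inspect_contract).
Premise 6 is O(¬revoke_consent → ¬inspect_contract); contrapositively O(inspect_contract → revoke_consent). Since O(inspect_contract) holds, K gives O(revoke_consent).
Premise 5 is O(log_license → ¬revoke_consent); contrapositively O(revoke_consent → ¬log_license). Since O(revoke_consent) holds, K gives O(¬log_license).
With premise 3, O(¬log_license → wear_ppe), the K-axiom yields O(wear_ppe).
Premises 4, 7, 9 do not contribute to this derivation.
Thus O(wear_ppe), which is F(¬wear_ppe): ¬wear_ppe is forbidden.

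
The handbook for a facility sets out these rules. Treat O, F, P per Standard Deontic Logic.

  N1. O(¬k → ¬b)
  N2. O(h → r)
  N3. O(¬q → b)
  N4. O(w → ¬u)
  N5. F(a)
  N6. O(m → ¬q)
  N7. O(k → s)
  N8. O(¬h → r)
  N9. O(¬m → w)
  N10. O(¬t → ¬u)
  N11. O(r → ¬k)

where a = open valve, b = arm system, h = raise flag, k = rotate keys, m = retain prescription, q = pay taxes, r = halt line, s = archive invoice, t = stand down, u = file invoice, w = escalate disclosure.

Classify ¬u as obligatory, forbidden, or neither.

Obligatory

Premises 2 and 8 are O(h → r) and O(¬h → r); every ideal world satisfies h or ¬h, so in either case r holds — hence O(r).
Premise 11 is O(r → ¬k); since O(r), deontic closure gives O(¬k).
Applying K to premise 1 (O(¬k → ¬b)) and O(¬k) yields O(¬b).
Premise 3 is O(¬q → b); contrapositively O(¬b → q). Since O(¬b) holds, K gives O(q).
The contrapositive of premise 6 (O(m → ¬q)) is O(q → ¬m), and O(q) is already established, so O(¬m).
Premise 9 is O(¬m → w); since O(¬m), deontic closure gives O(w).
With premise 4, O(w → ¬u), the K-axiom yields O(¬u).
Premises 5, 7, 10 do not contribute to this derivation.
Hence ¬u is obligatory.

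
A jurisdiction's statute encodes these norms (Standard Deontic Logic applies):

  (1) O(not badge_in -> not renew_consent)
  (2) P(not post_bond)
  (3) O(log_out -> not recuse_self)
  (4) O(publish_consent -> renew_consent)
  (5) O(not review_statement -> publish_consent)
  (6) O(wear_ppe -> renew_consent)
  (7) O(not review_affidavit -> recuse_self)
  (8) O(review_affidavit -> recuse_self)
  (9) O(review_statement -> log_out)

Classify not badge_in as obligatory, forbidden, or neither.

By case analysis on not review_affidavit: premise 7 gives O(not review_affidavit -> recuse_self) and premise 8 gives O(review_affidavit -> recuse_self), so O(recuse_self) either way.
The contrapositive of premise 3 (O(log_out -> not recuse_self)) is O(recuse_self -> not log_out), and O(recuse_self) is already established, so O(not log_out).
Premise 9 is O(review_statement -> log_out); contrapositively O(not log_out -> not review_statement). Since O(not log_out) holds, K gives O(not review_statement).
Applying K to premise 5 (O(not review_statement -> publish_consent)) and O(not review_statement) yields O(publish_consent).
With premise 4, O(publish_consent -> renew_consent), the K-axiom yields O(renew_consent).
Premise 1 is O(not badge_in -> not renew_consent); contrapositively O(renew_consent -> badge_in). Since O(renew_consent) holds, K gives O(badge_in).
Premises 2, 6 do not contribute to this derivation.
Thus O(badge_in), which is F(not badge_in): not badge_in is forbidden.

Forbidden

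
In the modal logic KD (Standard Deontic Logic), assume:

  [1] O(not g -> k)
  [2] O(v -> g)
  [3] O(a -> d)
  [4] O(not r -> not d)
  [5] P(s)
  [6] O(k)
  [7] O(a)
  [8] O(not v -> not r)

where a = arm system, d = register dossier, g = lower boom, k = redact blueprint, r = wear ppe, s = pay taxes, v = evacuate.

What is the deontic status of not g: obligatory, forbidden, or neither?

Forbidden

Premise 7 states O(a) outright.
Premise 3 is O(a -> d); since O(a), deontic closure gives O(d).
Premise 4, O(not r -> not d), contraposes to O(d -> r); with O(d) we get O(r).
Premise 8, O(not v -> not r), contraposes to O(r -> v); with O(r) we get O(v).
From O(v) and premise 2, O(v -> g), we obtain O(g).
Premises 1, 5, 6 do not contribute to this derivation.
Thus O(g), which is F(not g): not g is forbidden.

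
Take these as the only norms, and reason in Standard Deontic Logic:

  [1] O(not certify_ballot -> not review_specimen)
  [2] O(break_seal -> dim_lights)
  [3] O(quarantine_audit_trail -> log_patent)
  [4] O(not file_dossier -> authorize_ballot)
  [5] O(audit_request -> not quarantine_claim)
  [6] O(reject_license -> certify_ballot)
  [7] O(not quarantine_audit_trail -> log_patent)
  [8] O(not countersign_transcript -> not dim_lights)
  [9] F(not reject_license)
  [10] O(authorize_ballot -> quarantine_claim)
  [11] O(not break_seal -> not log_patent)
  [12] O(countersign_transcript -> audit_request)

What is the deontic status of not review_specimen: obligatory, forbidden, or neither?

Premise 1 is O(not certify_ballot -> not review_specimen), but O(not certify_ballot) is not derivable from the premises, so it does not yield O(not review_specimen).
No premise or chain of K-axiom applications forces O(not review_specimen), and none forces O(review_specimen). So not review_specimen is neither obligatory nor forbidden under these norms.

Neither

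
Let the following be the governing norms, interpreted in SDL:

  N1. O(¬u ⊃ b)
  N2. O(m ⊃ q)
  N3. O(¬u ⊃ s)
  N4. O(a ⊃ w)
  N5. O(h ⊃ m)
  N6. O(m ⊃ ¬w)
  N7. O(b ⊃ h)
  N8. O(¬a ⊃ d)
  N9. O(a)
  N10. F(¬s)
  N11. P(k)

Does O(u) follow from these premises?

Premise 9 gives O(a).
From O(a) and premise 4, O(a ⊃ w), we obtain O(w).
Premise 6, O(m ⊃ ¬w), contraposes to O(w ⊃ ¬m); with O(w) we get O(¬m).
Premise 5, O(h ⊃ m), contraposes to O(¬m ⊃ ¬h); with O(¬m) we get O(¬h).
Premise 7, O(b ⊃ h), contraposes to O(¬h ⊃ ¬b); with O(¬h) we get O(¬b).
Premise 1, O(¬u ⊃ b), contraposes to O(¬b ⊃ u); with O(¬b) we get O(u).
Premises 2, 3, 8, 10, 11 do not contribute to this derivation.
So O(u) follows.

Yes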